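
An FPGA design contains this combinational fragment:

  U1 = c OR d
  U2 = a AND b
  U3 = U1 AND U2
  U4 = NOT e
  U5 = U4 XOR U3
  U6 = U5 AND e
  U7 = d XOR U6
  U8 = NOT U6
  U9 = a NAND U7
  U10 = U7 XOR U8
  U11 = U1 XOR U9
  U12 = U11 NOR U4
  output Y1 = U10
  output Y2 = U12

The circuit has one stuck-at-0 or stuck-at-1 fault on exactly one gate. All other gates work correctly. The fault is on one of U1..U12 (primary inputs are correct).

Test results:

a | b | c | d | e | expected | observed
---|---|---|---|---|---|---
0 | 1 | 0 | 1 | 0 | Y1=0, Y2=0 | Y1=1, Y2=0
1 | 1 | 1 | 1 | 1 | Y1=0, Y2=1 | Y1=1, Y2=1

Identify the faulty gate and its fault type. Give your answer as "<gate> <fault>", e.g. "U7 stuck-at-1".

U10 stuck-at-1

Fault-free values for test 1 (a=0, b=1, c=0, d=1, e=0): U1=1, U2=0, U3=0, U4=1, U5=1, U6=0, U7=1, U8=1, U9=1, U10=0, U11=0, U12=0, giving Y1=0, Y2=0. Observed Y1=1, Y2=0.
Test 1: faults giving observed Y1=1, Y2=0 are {U7 stuck-at-0, U8 stuck-at-0, U10 stuck-at-1}.
Test 2 (a=1, b=1, c=1, d=1, e=1): fault-free U1=1, U2=1, U3=1, U4=0, U5=1, U6=1, U7=0, U8=0, U9=1, U10=0, U11=0, U12=1 → Y1=0, Y2=1; observed Y1=1, Y2=1. Eliminates U7 stuck-at-0, U8 stuck-at-0.
Only U10 stuck-at-1 is consistent with every test.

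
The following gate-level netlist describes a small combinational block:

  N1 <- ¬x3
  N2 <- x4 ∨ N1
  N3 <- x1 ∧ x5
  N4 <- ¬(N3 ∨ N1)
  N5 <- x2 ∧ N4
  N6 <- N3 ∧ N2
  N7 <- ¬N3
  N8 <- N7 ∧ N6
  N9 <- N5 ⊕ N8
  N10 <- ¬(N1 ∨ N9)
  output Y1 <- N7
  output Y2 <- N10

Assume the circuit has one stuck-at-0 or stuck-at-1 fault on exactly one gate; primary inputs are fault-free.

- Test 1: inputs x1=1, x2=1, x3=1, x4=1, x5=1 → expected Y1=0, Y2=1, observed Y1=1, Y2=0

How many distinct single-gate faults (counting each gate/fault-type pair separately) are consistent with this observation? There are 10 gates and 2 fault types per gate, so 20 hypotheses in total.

Fault-free: N1=0, N2=1, N3=1, N4=0, N5=0, N6=1, N7=0, N8=0, N9=0, N10=1 → Y1=0, Y2=1. Observed Y1=1, Y2=0.
  N1: none of the 2 fault types match ✗
  N2: none of the 2 fault types match ✗
  N3: stuck-at-0 ✓; others ✗
  N4: none of the 2 fault types match ✗
  N5: none of the 2 fault types match ✗
  N6: none of the 2 fault types match ✗
  N7: stuck-at-1 ✓; others ✗
  N8: none of the 2 fault types match ✗
  N9: none of the 2 fault types match ✗
  N10: none of the 2 fault types match ✗
Consistent faults: {N3 stuck-at-0, N7 stuck-at-1} — 2 in all.

2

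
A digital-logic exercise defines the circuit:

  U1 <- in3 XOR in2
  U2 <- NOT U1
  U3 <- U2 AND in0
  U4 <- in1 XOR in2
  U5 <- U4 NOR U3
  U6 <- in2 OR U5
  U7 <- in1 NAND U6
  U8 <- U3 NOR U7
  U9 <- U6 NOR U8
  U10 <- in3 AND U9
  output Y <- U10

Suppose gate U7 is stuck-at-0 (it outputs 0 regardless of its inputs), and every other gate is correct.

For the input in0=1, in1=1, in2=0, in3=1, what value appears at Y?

Propagate with U7 forced: U1=1, U2=0, U3=0, U4=1, U5=0, U6=0, U7=0 [stuck-at-0], U8=1, U9=0, U10=0.
So Y = 0. (Without the fault it would be 1.)

0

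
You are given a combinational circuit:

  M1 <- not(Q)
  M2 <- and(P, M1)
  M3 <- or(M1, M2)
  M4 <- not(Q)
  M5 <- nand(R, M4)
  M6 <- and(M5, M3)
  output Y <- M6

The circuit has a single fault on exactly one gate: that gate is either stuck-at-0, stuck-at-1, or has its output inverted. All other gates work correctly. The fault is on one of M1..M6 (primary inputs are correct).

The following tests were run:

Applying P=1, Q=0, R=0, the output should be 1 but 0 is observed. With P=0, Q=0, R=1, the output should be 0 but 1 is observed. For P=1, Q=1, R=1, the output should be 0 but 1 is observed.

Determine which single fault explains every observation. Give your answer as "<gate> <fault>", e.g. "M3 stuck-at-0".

M6 inverted output

Fault-free values for test 1 (P=1, Q=0, R=0): M1=1, M2=1, M3=1, M4=1, M5=1, M6=1, giving Y=1. Observed 0.
Test 1: faults giving observed 0 are {M1 stuck-at-0, M1 inverted output, M3 stuck-at-0, M3 inverted output, M5 stuck-at-0, M5 inverted output, M6 stuck-at-0, M6 inverted output}.
Test 2 (P=0, Q=0, R=1): fault-free M1=1, M2=0, M3=1, M4=1, M5=0, M6=0 → 0; observed 1. Eliminates M1 stuck-at-0, M1 inverted output, M3 stuck-at-0, M3 inverted output, M5 stuck-at-0, M6 stuck-at-0.
Test 3 (P=1, Q=1, R=1): fault-free M1=0, M2=0, M3=0, M4=0, M5=1, M6=0 → 0; observed 1. Eliminates M5 inverted output.
Only M6 inverted output is consistent with every test.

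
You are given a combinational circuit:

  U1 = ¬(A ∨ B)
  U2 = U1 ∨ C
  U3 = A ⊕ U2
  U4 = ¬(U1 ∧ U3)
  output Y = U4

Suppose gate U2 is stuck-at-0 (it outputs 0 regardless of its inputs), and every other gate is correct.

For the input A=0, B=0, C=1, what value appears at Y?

Propagate with U2 forced: U1=1, U2=0 [stuck-at-0], U3=0, U4=1.
So Y = 1. (Without the fault it would be 0.)

1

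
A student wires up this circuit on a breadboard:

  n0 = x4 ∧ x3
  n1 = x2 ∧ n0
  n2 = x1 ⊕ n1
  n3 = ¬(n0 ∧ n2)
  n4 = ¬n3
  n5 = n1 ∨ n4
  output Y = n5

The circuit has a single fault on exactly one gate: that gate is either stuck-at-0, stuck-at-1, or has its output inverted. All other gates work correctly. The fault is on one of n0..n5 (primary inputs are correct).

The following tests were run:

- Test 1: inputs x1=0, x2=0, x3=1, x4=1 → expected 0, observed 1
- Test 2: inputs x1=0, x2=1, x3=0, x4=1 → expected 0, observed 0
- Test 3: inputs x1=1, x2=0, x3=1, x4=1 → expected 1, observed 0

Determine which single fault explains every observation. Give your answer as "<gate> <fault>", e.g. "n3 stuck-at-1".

Fault-free values for test 1 (x1=0, x2=0, x3=1, x4=1): n0=1, n1=0, n2=0, n3=1, n4=0, n5=0, giving Y=0. Observed 1.
Test 1: faults giving observed 1 are {n1 stuck-at-1, n1 inverted output, n2 stuck-at-1, n2 inverted output, n3 stuck-at-0, n3 inverted output, n4 stuck-at-1, n4 inverted output, n5 stuck-at-1, n5 inverted output}.
Test 2 (x1=0, x2=1, x3=0, x4=1): fault-free n0=0, n1=0, n2=0, n3=1, n4=0, n5=0 → 0; observed 0. Eliminates n1 stuck-at-1, n1 inverted output, n3 stuck-at-0, n3 inverted output, n4 stuck-at-1, n4 inverted output, n5 stuck-at-1, n5 inverted output.
Test 3 (x1=1, x2=0, x3=1, x4=1): fault-free n0=1, n1=0, n2=1, n3=0, n4=1, n5=1 → 1; observed 0. Eliminates n2 stuck-at-1.
Only n2 inverted output is consistent with every test.

n2 inverted output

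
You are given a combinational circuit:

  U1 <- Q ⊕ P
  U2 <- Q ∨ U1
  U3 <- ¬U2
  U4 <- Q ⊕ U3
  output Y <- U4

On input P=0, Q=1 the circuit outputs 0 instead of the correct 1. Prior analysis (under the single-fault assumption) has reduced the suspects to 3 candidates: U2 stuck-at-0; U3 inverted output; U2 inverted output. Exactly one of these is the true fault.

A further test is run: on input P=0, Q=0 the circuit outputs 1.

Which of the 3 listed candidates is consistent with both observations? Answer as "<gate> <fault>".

U2 stuck-at-0

Evaluate each candidate on input P=0, Q=0:
  U2 stuck-at-0: U1=0, U2=0 [stuck-at-0], U3=1, U4=1 → 1 — matches
  U3 inverted output: U1=0, U2=0, U3=0 [inverted output], U4=0 → 0 — eliminated
  U2 inverted output: U1=0, U2=1 [inverted output], U3=0, U4=0 → 0 — eliminated
Only U2 stuck-at-0 reproduces the observed 1.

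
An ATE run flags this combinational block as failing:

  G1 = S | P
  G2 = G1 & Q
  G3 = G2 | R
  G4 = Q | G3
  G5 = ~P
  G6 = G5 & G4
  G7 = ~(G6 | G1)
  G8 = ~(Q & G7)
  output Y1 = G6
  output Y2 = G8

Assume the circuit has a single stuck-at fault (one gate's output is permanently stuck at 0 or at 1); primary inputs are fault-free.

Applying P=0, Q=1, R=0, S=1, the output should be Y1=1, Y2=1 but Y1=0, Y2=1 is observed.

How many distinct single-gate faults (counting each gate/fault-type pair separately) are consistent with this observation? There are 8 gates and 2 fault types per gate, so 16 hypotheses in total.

Fault-free: G1=1, G2=1, G3=1, G4=1, G5=1, G6=1, G7=0, G8=1 → Y1=1, Y2=1. Observed Y1=0, Y2=1.
  G1: none of the 2 fault types match ✗
  G2: none of the 2 fault types match ✗
  G3: none of the 2 fault types match ✗
  G4: stuck-at-0 ✓; others ✗
  G5: stuck-at-0 ✓; others ✗
  G6: stuck-at-0 ✓; others ✗
  G7: none of the 2 fault types match ✗
  G8: none of the 2 fault types match ✗
Consistent faults: {G4 stuck-at-0, G5 stuck-at-0, G6 stuck-at-0} — 3 in all.

3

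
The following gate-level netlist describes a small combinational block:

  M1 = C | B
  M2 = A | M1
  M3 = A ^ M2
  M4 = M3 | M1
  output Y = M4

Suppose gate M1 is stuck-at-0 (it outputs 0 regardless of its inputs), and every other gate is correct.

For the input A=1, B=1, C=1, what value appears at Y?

Propagate with M1 forced: M1=0 [stuck-at-0], M2=1, M3=0, M4=0.
So Y = 0. (Without the fault it would be 1.)

0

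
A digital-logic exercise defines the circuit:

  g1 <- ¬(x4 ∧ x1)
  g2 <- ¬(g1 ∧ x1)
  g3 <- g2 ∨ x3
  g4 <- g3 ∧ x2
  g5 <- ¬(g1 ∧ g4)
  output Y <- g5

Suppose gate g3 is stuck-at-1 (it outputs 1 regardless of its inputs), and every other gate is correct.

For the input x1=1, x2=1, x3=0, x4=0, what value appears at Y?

Propagate with g3 forced: g1=1, g2=0, g3=1 [stuck-at-1], g4=1, g5=0.
So Y = 0. (Without the fault it would be 1.)

0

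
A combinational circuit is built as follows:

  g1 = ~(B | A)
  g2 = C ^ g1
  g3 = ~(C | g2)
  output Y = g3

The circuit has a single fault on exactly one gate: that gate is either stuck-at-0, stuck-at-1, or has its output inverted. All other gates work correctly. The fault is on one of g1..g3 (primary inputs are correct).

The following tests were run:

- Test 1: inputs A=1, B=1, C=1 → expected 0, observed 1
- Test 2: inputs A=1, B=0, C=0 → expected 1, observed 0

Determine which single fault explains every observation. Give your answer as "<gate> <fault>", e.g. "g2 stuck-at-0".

g3 inverted output

Fault-free values for test 1 (A=1, B=1, C=1): g1=0, g2=1, g3=0, giving Y=0. Observed 1.
Test 1: faults giving observed 1 are {g3 stuck-at-1, g3 inverted output}.
Test 2 (A=1, B=0, C=0): fault-free g1=0, g2=0, g3=1 → 1; observed 0. Eliminates g3 stuck-at-1.
Only g3 inverted output is consistent with every test.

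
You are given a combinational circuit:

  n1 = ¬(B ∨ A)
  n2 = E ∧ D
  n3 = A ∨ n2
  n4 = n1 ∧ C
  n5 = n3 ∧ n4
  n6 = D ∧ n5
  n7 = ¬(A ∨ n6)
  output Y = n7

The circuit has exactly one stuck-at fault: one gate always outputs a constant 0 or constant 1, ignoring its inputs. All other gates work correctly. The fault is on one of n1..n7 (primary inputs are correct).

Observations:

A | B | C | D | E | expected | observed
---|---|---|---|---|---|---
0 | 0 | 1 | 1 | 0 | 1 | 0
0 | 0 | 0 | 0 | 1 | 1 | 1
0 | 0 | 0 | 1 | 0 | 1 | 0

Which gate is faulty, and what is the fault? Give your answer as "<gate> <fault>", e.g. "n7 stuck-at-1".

Fault-free values for test 1 (A=0, B=0, C=1, D=1, E=0): n1=1, n2=0, n3=0, n4=1, n5=0, n6=0, n7=1, giving Y=1. Observed 0.
Test 1: faults giving observed 0 are {n2 stuck-at-1, n3 stuck-at-1, n5 stuck-at-1, n6 stuck-at-1, n7 stuck-at-0}.
Test 2 (A=0, B=0, C=0, D=0, E=1): fault-free n1=1, n2=0, n3=0, n4=0, n5=0, n6=0, n7=1 → 1; observed 1. Eliminates n6 stuck-at-1, n7 stuck-at-0.
Test 3 (A=0, B=0, C=0, D=1, E=0): fault-free n1=1, n2=0, n3=0, n4=0, n5=0, n6=0, n7=1 → 1; observed 0. Eliminates n2 stuck-at-1, n3 stuck-at-1.
Only n5 stuck-at-1 is consistent with every test.

n5 stuck-at-1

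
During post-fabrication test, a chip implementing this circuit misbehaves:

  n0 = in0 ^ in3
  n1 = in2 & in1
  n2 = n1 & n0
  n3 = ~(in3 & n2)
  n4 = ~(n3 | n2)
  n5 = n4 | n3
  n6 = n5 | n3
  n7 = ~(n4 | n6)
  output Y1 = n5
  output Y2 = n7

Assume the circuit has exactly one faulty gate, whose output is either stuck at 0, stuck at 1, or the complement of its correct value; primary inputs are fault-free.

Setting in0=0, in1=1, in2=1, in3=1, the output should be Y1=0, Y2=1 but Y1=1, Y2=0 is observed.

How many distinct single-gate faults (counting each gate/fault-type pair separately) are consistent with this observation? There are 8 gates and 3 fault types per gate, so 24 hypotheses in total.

12

Fault-free: n0=1, n1=1, n2=1, n3=0, n4=0, n5=0, n6=0, n7=1 → Y1=0, Y2=1. Observed Y1=1, Y2=0.
  n0: stuck-at-0, inverted output ✓; others ✗
  n1: stuck-at-0, inverted output ✓; others ✗
  n2: stuck-at-0, inverted output ✓; others ✗
  n3: stuck-at-1, inverted output ✓; others ✗
  n4: stuck-at-1, inverted output ✓; others ✗
  n5: stuck-at-1, inverted output ✓; others ✗
  n6: none of the 3 fault types match ✗
  n7: none of the 3 fault types match ✗
Consistent faults: {n0 stuck-at-0, n0 inverted output, n1 stuck-at-0, n1 inverted output, n2 stuck-at-0, n2 inverted output, n3 stuck-at-1, n3 inverted output, n4 stuck-at-1, n4 inverted output, n5 stuck-at-1, n5 inverted output} — 12 in all.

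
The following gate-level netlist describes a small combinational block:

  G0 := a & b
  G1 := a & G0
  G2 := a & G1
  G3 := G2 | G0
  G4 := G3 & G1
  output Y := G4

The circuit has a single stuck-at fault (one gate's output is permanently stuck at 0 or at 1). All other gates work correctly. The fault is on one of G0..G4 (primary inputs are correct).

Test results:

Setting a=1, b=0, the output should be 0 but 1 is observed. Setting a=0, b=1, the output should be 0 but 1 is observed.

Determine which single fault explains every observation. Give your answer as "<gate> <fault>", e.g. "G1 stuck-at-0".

G4 stuck-at-1

Fault-free values for test 1 (a=1, b=0): G0=0, G1=0, G2=0, G3=0, G4=0, giving Y=0. Observed 1.
Test 1: faults giving observed 1 are {G0 stuck-at-1, G1 stuck-at-1, G4 stuck-at-1}.
Test 2 (a=0, b=1): fault-free G0=0, G1=0, G2=0, G3=0, G4=0 → 0; observed 1. Eliminates G0 stuck-at-1, G1 stuck-at-1.
Only G4 stuck-at-1 is consistent with every test.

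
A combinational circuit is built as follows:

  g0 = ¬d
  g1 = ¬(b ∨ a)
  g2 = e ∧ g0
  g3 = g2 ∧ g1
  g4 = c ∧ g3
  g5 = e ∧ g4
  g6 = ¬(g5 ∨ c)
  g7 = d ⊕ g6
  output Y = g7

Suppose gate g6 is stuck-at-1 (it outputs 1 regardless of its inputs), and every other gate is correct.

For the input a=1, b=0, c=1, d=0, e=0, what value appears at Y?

1

Propagate with g6 forced: g0=1, g1=0, g2=0, g3=0, g4=0, g5=0, g6=1 [stuck-at-1], g7=1.
So Y = 1. (Without the fault it would be 0.)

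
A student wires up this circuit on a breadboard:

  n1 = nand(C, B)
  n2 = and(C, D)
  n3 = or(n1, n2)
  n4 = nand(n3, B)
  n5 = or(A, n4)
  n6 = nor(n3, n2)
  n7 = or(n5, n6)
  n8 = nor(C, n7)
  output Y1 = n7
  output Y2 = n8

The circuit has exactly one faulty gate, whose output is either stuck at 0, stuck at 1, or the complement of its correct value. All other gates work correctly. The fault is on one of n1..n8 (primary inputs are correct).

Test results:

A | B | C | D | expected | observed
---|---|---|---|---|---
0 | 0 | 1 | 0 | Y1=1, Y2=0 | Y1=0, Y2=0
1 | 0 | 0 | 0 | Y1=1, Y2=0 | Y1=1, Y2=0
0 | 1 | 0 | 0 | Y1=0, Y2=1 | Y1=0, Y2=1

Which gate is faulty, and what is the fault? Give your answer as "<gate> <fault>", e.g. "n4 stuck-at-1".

n4 stuck-at-0

Fault-free values for test 1 (A=0, B=0, C=1, D=0): n1=1, n2=0, n3=1, n4=1, n5=1, n6=0, n7=1, n8=0, giving Y1=1, Y2=0. Observed Y1=0, Y2=0.
Test 1: faults giving observed Y1=0, Y2=0 are {n4 stuck-at-0, n4 inverted output, n5 stuck-at-0, n5 inverted output, n7 stuck-at-0, n7 inverted output}.
Test 2 (A=1, B=0, C=0, D=0): fault-free n1=1, n2=0, n3=1, n4=1, n5=1, n6=0, n7=1, n8=0 → Y1=1, Y2=0; observed Y1=1, Y2=0. Eliminates n5 stuck-at-0, n5 inverted output, n7 stuck-at-0, n7 inverted output.
Test 3 (A=0, B=1, C=0, D=0): fault-free n1=1, n2=0, n3=1, n4=0, n5=0, n6=0, n7=0, n8=1 → Y1=0, Y2=1; observed Y1=0, Y2=1. Eliminates n4 inverted output.
Only n4 stuck-at-0 is consistent with every test.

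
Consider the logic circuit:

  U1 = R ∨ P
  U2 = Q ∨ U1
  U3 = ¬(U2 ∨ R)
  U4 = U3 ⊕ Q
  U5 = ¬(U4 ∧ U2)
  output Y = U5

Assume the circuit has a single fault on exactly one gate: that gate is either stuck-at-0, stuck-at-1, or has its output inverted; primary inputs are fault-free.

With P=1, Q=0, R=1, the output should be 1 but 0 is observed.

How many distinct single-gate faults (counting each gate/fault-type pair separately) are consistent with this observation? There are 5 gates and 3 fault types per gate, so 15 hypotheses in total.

Fault-free: U1=1, U2=1, U3=0, U4=0, U5=1 → 1. Observed 0.
  U1: none of the 3 fault types match ✗
  U2: none of the 3 fault types match ✗
  U3: stuck-at-1, inverted output ✓; others ✗
  U4: stuck-at-1, inverted output ✓; others ✗
  U5: stuck-at-0, inverted output ✓; others ✗
Consistent faults: {U3 stuck-at-1, U3 inverted output, U4 stuck-at-1, U4 inverted output, U5 stuck-at-0, U5 inverted output} — 6 in all.

6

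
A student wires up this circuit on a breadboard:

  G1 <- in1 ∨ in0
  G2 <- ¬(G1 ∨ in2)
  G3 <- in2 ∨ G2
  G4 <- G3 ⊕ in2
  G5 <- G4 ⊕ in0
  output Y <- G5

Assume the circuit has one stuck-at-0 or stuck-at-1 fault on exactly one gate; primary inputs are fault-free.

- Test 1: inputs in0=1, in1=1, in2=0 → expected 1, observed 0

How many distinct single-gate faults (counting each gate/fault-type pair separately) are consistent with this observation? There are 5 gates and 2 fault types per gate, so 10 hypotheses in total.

5

Fault-free: G1=1, G2=0, G3=0, G4=0, G5=1 → 1. Observed 0.
  G1 stuck-at-0: output 0 ✓
  G1 stuck-at-1: output 1 ✗
  G2 stuck-at-0: output 1 ✗
  G2 stuck-at-1: output 0 ✓
  G3 stuck-at-0: output 1 ✗
  G3 stuck-at-1: output 0 ✓
  G4 stuck-at-0: output 1 ✗
  G4 stuck-at-1: output 0 ✓
  G5 stuck-at-0: output 0 ✓
  G5 stuck-at-1: output 1 ✗
Consistent faults: {G1 stuck-at-0, G2 stuck-at-1, G3 stuck-at-1, G4 stuck-at-1, G5 stuck-at-0} — 5 in all.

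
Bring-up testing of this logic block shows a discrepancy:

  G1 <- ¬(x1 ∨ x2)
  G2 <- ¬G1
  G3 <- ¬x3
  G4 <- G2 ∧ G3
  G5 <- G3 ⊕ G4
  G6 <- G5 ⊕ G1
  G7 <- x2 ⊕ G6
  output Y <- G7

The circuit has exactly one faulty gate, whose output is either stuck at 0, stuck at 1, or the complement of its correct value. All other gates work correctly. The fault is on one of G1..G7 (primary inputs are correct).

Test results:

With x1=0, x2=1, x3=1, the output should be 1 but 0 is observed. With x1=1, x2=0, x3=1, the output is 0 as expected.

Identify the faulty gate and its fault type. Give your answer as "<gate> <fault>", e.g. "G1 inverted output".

G7 stuck-at-0

Fault-free values for test 1 (x1=0, x2=1, x3=1): G1=0, G2=1, G3=0, G4=0, G5=0, G6=0, G7=1, giving Y=1. Observed 0.
Test 1: faults giving observed 0 are {G1 stuck-at-1, G1 inverted output, G4 stuck-at-1, G4 inverted output, G5 stuck-at-1, G5 inverted output, G6 stuck-at-1, G6 inverted output, G7 stuck-at-0, G7 inverted output}.
Test 2 (x1=1, x2=0, x3=1): fault-free G1=0, G2=1, G3=0, G4=0, G5=0, G6=0, G7=0 → 0; observed 0. Eliminates G1 stuck-at-1, G1 inverted output, G4 stuck-at-1, G4 inverted output, G5 stuck-at-1, G5 inverted output, G6 stuck-at-1, G6 inverted output, G7 inverted output.
Only G7 stuck-at-0 is consistent with every test.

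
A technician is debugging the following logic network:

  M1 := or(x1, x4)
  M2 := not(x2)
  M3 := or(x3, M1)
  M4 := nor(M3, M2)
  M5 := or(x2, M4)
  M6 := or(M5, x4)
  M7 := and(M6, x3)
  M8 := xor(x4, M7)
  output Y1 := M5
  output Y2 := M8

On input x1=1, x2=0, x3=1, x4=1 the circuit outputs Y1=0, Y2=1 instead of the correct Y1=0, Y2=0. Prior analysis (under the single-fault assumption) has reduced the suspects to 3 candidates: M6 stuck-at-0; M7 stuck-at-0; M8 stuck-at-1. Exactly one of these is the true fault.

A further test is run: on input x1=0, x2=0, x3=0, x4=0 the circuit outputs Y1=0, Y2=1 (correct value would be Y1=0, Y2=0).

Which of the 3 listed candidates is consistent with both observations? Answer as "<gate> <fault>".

M8 stuck-at-1

Evaluate each candidate on input x1=0, x2=0, x3=0, x4=0:
  M6 stuck-at-0: M1=0, M2=1, M3=0, M4=0, M5=0, M6=0 [stuck-at-0], M7=0, M8=0 → Y1=0, Y2=0 — eliminated
  M7 stuck-at-0: M1=0, M2=1, M3=0, M4=0, M5=0, M6=0, M7=0 [stuck-at-0], M8=0 → Y1=0, Y2=0 — eliminated
  M8 stuck-at-1: M1=0, M2=1, M3=0, M4=0, M5=0, M6=0, M7=0, M8=1 [stuck-at-1] → Y1=0, Y2=1 — matches
Only M8 stuck-at-1 reproduces the observed Y1=0, Y2=1.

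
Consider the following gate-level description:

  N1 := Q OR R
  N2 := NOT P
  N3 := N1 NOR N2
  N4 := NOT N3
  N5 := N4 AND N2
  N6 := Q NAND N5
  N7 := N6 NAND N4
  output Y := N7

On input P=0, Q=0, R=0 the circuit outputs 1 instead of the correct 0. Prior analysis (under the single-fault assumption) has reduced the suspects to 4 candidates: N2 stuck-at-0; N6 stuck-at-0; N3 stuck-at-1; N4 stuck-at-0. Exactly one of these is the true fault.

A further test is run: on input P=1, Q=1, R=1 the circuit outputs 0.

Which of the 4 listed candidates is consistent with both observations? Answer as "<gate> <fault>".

Evaluate each candidate on input P=1, Q=1, R=1:
  N2 stuck-at-0: N1=1, N2=0 [stuck-at-0], N3=0, N4=1, N5=0, N6=1, N7=0 → 0 — matches
  N6 stuck-at-0: N1=1, N2=0, N3=0, N4=1, N5=0, N6=0 [stuck-at-0], N7=1 → 1 — eliminated
  N3 stuck-at-1: N1=1, N2=0, N3=1 [stuck-at-1], N4=0, N5=0, N6=1, N7=1 → 1 — eliminated
  N4 stuck-at-0: N1=1, N2=0, N3=0, N4=0 [stuck-at-0], N5=0, N6=1, N7=1 → 1 — eliminated
Only N2 stuck-at-0 reproduces the observed 0.

N2 stuck-at-0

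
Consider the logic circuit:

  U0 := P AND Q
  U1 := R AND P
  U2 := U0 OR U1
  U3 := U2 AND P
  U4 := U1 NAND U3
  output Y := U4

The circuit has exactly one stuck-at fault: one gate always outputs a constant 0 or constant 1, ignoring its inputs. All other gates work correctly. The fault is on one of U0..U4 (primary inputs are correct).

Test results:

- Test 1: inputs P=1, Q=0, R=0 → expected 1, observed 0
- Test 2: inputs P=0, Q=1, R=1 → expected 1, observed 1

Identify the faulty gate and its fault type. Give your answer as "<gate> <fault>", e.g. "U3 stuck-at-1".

U1 stuck-at-1

Fault-free values for test 1 (P=1, Q=0, R=0): U0=0, U1=0, U2=0, U3=0, U4=1, giving Y=1. Observed 0.
Test 1: faults giving observed 0 are {U1 stuck-at-1, U4 stuck-at-0}.
Test 2 (P=0, Q=1, R=1): fault-free U0=0, U1=0, U2=0, U3=0, U4=1 → 1; observed 1. Eliminates U4 stuck-at-0.
Only U1 stuck-at-1 is consistent with every test.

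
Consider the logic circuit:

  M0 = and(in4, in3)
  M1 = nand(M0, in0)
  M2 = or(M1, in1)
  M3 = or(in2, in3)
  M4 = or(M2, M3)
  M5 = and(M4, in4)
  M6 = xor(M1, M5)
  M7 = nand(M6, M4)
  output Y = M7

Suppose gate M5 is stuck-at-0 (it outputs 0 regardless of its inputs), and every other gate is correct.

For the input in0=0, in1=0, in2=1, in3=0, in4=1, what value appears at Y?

Propagate with M5 forced: M0=0, M1=1, M2=1, M3=1, M4=1, M5=0 [stuck-at-0], M6=1, M7=0.
So Y = 0. (Without the fault it would be 1.)

0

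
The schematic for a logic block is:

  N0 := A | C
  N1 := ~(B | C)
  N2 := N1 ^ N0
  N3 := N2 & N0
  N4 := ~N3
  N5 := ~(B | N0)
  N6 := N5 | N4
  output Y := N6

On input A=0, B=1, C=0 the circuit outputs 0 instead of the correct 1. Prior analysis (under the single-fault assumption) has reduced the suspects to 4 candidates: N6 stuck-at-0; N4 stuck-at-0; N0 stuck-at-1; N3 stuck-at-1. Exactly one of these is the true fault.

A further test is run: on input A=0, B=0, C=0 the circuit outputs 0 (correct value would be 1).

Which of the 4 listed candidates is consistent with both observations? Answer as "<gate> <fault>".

N6 stuck-at-0

Evaluate each candidate on input A=0, B=0, C=0:
  N6 stuck-at-0: N0=0, N1=1, N2=1, N3=0, N4=1, N5=1, N6=0 [stuck-at-0] → 0 — matches
  N4 stuck-at-0: N0=0, N1=1, N2=1, N3=0, N4=0 [stuck-at-0], N5=1, N6=1 → 1 — eliminated
  N0 stuck-at-1: N0=1 [stuck-at-1], N1=1, N2=0, N3=0, N4=1, N5=0, N6=1 → 1 — eliminated
  N3 stuck-at-1: N0=0, N1=1, N2=1, N3=1 [stuck-at-1], N4=0, N5=1, N6=1 → 1 — eliminated
Only N6 stuck-at-0 reproduces the observed 0.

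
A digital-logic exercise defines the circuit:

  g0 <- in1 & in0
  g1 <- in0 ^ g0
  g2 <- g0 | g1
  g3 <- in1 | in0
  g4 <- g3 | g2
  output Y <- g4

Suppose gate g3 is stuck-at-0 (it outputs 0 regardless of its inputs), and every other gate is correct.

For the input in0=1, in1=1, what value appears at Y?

1

Propagate with g3 forced: g0=1, g1=0, g2=1, g3=0 [stuck-at-0], g4=1.
So Y = 1. (Same as the fault-free value — the fault is masked on this input.)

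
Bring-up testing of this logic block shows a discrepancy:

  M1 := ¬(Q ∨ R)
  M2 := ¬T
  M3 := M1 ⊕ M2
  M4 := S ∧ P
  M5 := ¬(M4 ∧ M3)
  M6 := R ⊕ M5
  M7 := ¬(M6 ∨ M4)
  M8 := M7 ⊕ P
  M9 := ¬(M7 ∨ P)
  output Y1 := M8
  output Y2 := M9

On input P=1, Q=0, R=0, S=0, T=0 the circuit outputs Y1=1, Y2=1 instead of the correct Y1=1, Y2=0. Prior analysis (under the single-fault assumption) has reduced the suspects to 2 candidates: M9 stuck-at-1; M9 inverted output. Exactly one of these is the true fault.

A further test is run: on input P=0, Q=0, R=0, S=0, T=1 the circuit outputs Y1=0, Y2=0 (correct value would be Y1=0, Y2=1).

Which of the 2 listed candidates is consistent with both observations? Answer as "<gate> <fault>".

Evaluate each candidate on input P=0, Q=0, R=0, S=0, T=1:
  M9 stuck-at-1: M1=1, M2=0, M3=1, M4=0, M5=1, M6=1, M7=0, M8=0, M9=1 [stuck-at-1] → Y1=0, Y2=1 — eliminated
  M9 inverted output: M1=1, M2=0, M3=1, M4=0, M5=1, M6=1, M7=0, M8=0, M9=0 [inverted output] → Y1=0, Y2=0 — matches
Only M9 inverted output reproduces the observed Y1=0, Y2=0.

M9 inverted output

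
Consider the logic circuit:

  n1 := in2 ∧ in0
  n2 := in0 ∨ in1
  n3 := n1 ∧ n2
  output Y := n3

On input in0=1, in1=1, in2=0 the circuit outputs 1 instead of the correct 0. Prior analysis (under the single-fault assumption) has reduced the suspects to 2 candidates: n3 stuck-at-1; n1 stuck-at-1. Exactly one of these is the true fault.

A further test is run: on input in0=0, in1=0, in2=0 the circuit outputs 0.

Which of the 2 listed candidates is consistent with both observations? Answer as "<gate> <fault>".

n1 stuck-at-1

Evaluate each candidate on input in0=0, in1=0, in2=0:
  n3 stuck-at-1: n1=0, n2=0, n3=1 [stuck-at-1] → 1 — eliminated
  n1 stuck-at-1: n1=1 [stuck-at-1], n2=0, n3=0 → 0 — matches
Only n1 stuck-at-1 reproduces the observed 0.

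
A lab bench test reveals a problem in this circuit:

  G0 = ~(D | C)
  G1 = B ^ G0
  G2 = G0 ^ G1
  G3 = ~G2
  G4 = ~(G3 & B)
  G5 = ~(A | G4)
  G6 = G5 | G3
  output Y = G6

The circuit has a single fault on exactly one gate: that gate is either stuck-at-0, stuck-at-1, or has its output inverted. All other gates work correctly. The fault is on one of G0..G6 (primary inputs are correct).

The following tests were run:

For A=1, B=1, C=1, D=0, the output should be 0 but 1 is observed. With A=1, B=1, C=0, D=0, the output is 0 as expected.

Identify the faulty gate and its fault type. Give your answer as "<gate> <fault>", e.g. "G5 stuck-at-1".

Fault-free values for test 1 (A=1, B=1, C=1, D=0): G0=0, G1=1, G2=1, G3=0, G4=1, G5=0, G6=0, giving Y=0. Observed 1.
Test 1: faults giving observed 1 are {G1 stuck-at-0, G1 inverted output, G2 stuck-at-0, G2 inverted output, G3 stuck-at-1, G3 inverted output, G5 stuck-at-1, G5 inverted output, G6 stuck-at-1, G6 inverted output}.
Test 2 (A=1, B=1, C=0, D=0): fault-free G0=1, G1=0, G2=1, G3=0, G4=1, G5=0, G6=0 → 0; observed 0. Eliminates G1 inverted output, G2 stuck-at-0, G2 inverted output, G3 stuck-at-1, G3 inverted output, G5 stuck-at-1, G5 inverted output, G6 stuck-at-1, G6 inverted output.
Only G1 stuck-at-0 is consistent with every test.

G1 stuck-at-0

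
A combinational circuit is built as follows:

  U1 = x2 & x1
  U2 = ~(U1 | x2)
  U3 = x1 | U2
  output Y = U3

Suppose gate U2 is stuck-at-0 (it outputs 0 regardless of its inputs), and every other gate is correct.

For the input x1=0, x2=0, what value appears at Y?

0

Propagate with U2 forced: U1=0, U2=0 [stuck-at-0], U3=0.
So Y = 0. (Without the fault it would be 1.)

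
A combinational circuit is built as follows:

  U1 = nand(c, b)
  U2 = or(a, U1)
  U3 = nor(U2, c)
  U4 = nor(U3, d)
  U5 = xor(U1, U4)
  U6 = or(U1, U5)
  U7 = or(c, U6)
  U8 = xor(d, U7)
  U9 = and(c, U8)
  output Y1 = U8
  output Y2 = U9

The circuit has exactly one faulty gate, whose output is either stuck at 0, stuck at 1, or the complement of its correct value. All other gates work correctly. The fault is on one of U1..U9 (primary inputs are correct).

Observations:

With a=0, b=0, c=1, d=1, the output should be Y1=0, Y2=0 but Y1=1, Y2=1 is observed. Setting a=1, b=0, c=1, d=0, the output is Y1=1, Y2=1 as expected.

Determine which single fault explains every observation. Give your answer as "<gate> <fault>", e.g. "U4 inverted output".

Fault-free values for test 1 (a=0, b=0, c=1, d=1): U1=1, U2=1, U3=0, U4=0, U5=1, U6=1, U7=1, U8=0, U9=0, giving Y1=0, Y2=0. Observed Y1=1, Y2=1.
Test 1: faults giving observed Y1=1, Y2=1 are {U7 stuck-at-0, U7 inverted output, U8 stuck-at-1, U8 inverted output}.
Test 2 (a=1, b=0, c=1, d=0): fault-free U1=1, U2=1, U3=0, U4=1, U5=0, U6=1, U7=1, U8=1, U9=1 → Y1=1, Y2=1; observed Y1=1, Y2=1. Eliminates U7 stuck-at-0, U7 inverted output, U8 inverted output.
Only U8 stuck-at-1 is consistent with every test.

U8 stuck-at-1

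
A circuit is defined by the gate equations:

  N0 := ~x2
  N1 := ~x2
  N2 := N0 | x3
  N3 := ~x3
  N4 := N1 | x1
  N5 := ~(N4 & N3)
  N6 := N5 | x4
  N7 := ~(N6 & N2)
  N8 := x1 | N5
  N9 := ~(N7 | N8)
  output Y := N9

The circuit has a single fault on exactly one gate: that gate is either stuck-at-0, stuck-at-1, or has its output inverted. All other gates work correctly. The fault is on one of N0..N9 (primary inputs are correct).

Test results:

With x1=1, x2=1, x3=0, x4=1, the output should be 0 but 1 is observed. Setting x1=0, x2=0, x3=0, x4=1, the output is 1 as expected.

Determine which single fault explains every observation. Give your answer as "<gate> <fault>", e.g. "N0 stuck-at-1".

Fault-free values for test 1 (x1=1, x2=1, x3=0, x4=1): N0=0, N1=0, N2=0, N3=1, N4=1, N5=0, N6=1, N7=1, N8=1, N9=0, giving Y=0. Observed 1.
Test 1: faults giving observed 1 are {N9 stuck-at-1, N9 inverted output}.
Test 2 (x1=0, x2=0, x3=0, x4=1): fault-free N0=1, N1=1, N2=1, N3=1, N4=1, N5=0, N6=1, N7=0, N8=0, N9=1 → 1; observed 1. Eliminates N9 inverted output.
Only N9 stuck-at-1 is consistent with every test.

N9 stuck-at-1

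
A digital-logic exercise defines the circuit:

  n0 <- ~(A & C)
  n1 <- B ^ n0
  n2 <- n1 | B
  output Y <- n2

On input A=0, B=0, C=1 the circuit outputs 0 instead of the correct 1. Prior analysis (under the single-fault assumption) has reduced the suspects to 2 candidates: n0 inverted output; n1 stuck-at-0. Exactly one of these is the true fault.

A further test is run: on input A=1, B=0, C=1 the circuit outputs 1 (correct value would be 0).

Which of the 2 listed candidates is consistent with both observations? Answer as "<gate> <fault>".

Evaluate each candidate on input A=1, B=0, C=1:
  n0 inverted output: n0=1 [inverted output], n1=1, n2=1 → 1 — matches
  n1 stuck-at-0: n0=0, n1=0 [stuck-at-0], n2=0 → 0 — eliminated
Only n0 inverted output reproduces the observed 1.

n0 inverted output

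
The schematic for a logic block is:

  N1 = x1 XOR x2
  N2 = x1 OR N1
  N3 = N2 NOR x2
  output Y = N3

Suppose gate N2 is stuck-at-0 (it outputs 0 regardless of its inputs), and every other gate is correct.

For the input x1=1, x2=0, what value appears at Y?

Propagate with N2 forced: N1=1, N2=0 [stuck-at-0], N3=1.
So Y = 1. (Without the fault it would be 0.)

1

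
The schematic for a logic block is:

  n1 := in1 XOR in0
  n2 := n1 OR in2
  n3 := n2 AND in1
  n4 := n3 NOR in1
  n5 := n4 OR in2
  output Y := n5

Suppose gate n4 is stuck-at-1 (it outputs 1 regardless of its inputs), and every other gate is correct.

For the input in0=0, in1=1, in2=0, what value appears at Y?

1

Propagate with n4 forced: n1=1, n2=1, n3=1, n4=1 [stuck-at-1], n5=1.
So Y = 1. (Without the fault it would be 0.)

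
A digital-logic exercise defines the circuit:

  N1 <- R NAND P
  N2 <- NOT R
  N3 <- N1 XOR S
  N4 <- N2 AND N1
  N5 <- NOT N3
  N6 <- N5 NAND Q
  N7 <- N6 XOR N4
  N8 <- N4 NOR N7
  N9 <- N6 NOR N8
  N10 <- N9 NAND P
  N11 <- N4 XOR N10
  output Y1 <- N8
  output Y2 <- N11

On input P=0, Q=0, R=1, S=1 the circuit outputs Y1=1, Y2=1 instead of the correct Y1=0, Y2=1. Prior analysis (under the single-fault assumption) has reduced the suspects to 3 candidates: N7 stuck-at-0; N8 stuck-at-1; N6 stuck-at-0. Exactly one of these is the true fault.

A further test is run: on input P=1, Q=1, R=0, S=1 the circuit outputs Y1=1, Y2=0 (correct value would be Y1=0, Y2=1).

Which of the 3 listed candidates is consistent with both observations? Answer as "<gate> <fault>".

Evaluate each candidate on input P=1, Q=1, R=0, S=1:
  N7 stuck-at-0: N1=1, N2=1, N3=0, N4=1, N5=1, N6=0, N7=0 [stuck-at-0], N8=0, N9=1, N10=0, N11=1 → Y1=0, Y2=1 — eliminated
  N8 stuck-at-1: N1=1, N2=1, N3=0, N4=1, N5=1, N6=0, N7=1, N8=1 [stuck-at-1], N9=0, N10=1, N11=0 → Y1=1, Y2=0 — matches
  N6 stuck-at-0: N1=1, N2=1, N3=0, N4=1, N5=1, N6=0 [stuck-at-0], N7=1, N8=0, N9=1, N10=0, N11=1 → Y1=0, Y2=1 — eliminated
Only N8 stuck-at-1 reproduces the observed Y1=1, Y2=0.

N8 stuck-at-1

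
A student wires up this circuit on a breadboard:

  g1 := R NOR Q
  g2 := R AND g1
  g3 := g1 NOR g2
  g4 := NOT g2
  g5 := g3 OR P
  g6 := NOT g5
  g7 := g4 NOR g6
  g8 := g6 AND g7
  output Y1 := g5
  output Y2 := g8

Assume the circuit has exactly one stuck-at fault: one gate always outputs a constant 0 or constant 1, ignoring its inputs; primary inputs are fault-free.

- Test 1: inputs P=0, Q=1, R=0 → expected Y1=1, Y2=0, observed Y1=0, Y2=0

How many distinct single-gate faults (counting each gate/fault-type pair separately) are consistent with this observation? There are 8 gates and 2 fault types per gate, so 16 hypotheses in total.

Fault-free: g1=0, g2=0, g3=1, g4=1, g5=1, g6=0, g7=0, g8=0 → Y1=1, Y2=0. Observed Y1=0, Y2=0.
  g1: stuck-at-1 ✓; others ✗
  g2: stuck-at-1 ✓; others ✗
  g3: stuck-at-0 ✓; others ✗
  g4: none of the 2 fault types match ✗
  g5: stuck-at-0 ✓; others ✗
  g6: none of the 2 fault types match ✗
  g7: none of the 2 fault types match ✗
  g8: none of the 2 fault types match ✗
Consistent faults: {g1 stuck-at-1, g2 stuck-at-1, g3 stuck-at-0, g5 stuck-at-0} — 4 in all.

4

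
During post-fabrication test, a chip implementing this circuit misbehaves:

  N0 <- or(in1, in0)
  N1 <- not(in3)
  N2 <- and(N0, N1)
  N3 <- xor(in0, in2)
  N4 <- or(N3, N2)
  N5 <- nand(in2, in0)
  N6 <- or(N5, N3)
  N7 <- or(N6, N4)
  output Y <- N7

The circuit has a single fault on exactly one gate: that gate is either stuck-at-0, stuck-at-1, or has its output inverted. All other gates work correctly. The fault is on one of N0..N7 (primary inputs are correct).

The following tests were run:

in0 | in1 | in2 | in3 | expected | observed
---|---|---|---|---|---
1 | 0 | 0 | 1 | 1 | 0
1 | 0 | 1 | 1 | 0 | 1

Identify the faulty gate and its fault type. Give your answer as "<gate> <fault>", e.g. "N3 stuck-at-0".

Fault-free values for test 1 (in0=1, in1=0, in2=0, in3=1): N0=1, N1=0, N2=0, N3=1, N4=1, N5=1, N6=1, N7=1, giving Y=1. Observed 0.
Test 1: faults giving observed 0 are {N7 stuck-at-0, N7 inverted output}.
Test 2 (in0=1, in1=0, in2=1, in3=1): fault-free N0=1, N1=0, N2=0, N3=0, N4=0, N5=0, N6=0, N7=0 → 0; observed 1. Eliminates N7 stuck-at-0.
Only N7 inverted output is consistent with every test.

N7 inverted output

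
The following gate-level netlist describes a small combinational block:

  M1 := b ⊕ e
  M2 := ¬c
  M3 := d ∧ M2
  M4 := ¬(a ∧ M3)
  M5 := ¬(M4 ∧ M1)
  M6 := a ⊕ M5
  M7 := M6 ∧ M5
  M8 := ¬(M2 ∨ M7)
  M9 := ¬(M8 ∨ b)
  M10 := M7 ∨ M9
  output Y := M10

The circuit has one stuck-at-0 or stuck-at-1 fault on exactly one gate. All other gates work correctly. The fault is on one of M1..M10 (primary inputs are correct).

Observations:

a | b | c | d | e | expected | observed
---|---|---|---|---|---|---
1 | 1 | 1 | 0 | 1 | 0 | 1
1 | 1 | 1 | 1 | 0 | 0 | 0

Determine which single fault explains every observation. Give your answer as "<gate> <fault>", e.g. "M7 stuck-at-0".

Fault-free values for test 1 (a=1, b=1, c=1, d=0, e=1): M1=0, M2=0, M3=0, M4=1, M5=1, M6=0, M7=0, M8=1, M9=0, M10=0, giving Y=0. Observed 1.
Test 1: faults giving observed 1 are {M6 stuck-at-1, M7 stuck-at-1, M9 stuck-at-1, M10 stuck-at-1}.
Test 2 (a=1, b=1, c=1, d=1, e=0): fault-free M1=1, M2=0, M3=0, M4=1, M5=0, M6=1, M7=0, M8=1, M9=0, M10=0 → 0; observed 0. Eliminates M7 stuck-at-1, M9 stuck-at-1, M10 stuck-at-1.
Only M6 stuck-at-1 is consistent with every test.

M6 stuck-at-1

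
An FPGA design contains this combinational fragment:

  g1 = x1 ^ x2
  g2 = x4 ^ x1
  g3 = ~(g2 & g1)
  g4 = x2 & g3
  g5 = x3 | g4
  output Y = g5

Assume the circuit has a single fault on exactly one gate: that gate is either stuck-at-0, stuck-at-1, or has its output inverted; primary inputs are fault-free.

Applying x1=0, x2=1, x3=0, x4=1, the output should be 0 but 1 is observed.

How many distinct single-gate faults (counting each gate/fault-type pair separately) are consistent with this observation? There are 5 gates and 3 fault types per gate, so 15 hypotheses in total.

10

Fault-free: g1=1, g2=1, g3=0, g4=0, g5=0 → 0. Observed 1.
  g1: stuck-at-0, inverted output ✓; others ✗
  g2: stuck-at-0, inverted output ✓; others ✗
  g3: stuck-at-1, inverted output ✓; others ✗
  g4: stuck-at-1, inverted output ✓; others ✗
  g5: stuck-at-1, inverted output ✓; others ✗
Consistent faults: {g1 stuck-at-0, g1 inverted output, g2 stuck-at-0, g2 inverted output, g3 stuck-at-1, g3 inverted output, g4 stuck-at-1, g4 inverted output, g5 stuck-at-1, g5 inverted output} — 10 in all.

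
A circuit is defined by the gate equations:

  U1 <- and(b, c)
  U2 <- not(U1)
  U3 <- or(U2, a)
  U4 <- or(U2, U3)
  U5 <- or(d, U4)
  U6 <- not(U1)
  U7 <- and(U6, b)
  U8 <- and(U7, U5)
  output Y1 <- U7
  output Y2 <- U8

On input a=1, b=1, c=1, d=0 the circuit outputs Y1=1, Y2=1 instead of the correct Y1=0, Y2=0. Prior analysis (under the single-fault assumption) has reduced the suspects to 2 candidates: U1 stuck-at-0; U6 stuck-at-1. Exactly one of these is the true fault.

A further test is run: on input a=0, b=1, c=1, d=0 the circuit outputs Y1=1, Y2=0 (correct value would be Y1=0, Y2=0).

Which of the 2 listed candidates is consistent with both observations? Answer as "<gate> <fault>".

U6 stuck-at-1

Evaluate each candidate on input a=0, b=1, c=1, d=0:
  U1 stuck-at-0: U1=0 [stuck-at-0], U2=1, U3=1, U4=1, U5=1, U6=1, U7=1, U8=1 → Y1=1, Y2=1 — eliminated
  U6 stuck-at-1: U1=1, U2=0, U3=0, U4=0, U5=0, U6=1 [stuck-at-1], U7=1, U8=0 → Y1=1, Y2=0 — matches
Only U6 stuck-at-1 reproduces the observed Y1=1, Y2=0.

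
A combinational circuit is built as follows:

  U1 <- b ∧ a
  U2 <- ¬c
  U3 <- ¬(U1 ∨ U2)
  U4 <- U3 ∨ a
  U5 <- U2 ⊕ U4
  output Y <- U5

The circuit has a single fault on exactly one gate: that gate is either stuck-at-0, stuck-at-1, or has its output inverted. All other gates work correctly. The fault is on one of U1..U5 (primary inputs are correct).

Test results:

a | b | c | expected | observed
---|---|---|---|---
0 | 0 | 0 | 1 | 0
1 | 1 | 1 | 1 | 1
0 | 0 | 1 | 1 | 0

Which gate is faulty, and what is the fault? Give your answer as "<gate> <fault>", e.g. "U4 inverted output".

U3 inverted output

Fault-free values for test 1 (a=0, b=0, c=0): U1=0, U2=1, U3=0, U4=0, U5=1, giving Y=1. Observed 0.
Test 1: faults giving observed 0 are {U3 stuck-at-1, U3 inverted output, U4 stuck-at-1, U4 inverted output, U5 stuck-at-0, U5 inverted output}.
Test 2 (a=1, b=1, c=1): fault-free U1=1, U2=0, U3=0, U4=1, U5=1 → 1; observed 1. Eliminates U4 inverted output, U5 stuck-at-0, U5 inverted output.
Test 3 (a=0, b=0, c=1): fault-free U1=0, U2=0, U3=1, U4=1, U5=1 → 1; observed 0. Eliminates U3 stuck-at-1, U4 stuck-at-1.
Only U3 inverted output is consistent with every test.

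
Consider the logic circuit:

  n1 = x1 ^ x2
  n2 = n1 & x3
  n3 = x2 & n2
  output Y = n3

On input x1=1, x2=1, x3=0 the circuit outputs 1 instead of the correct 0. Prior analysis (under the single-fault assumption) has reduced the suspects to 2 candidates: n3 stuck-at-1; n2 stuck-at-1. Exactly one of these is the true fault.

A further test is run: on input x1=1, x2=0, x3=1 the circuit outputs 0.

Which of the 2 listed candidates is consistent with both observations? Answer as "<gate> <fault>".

n2 stuck-at-1

Evaluate each candidate on input x1=1, x2=0, x3=1:
  n3 stuck-at-1: n1=1, n2=1, n3=1 [stuck-at-1] → 1 — eliminated
  n2 stuck-at-1: n1=1, n2=1 [stuck-at-1], n3=0 → 0 — matches
Only n2 stuck-at-1 reproduces the observed 0.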